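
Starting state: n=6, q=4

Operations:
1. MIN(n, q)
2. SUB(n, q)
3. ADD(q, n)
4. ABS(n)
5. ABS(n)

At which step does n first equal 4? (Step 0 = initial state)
Step 1

Tracing n:
Initial: n = 6
After step 1: n = 4 ← first occurrence
After step 2: n = 0
After step 3: n = 0
After step 4: n = 0
After step 5: n = 0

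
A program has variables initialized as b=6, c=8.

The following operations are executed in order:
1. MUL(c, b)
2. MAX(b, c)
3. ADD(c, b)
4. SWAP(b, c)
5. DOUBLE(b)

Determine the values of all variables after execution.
{b: 192, c: 48}

Step-by-step execution:
Initial: b=6, c=8
After step 1 (MUL(c, b)): b=6, c=48
After step 2 (MAX(b, c)): b=48, c=48
After step 3 (ADD(c, b)): b=48, c=96
After step 4 (SWAP(b, c)): b=96, c=48
After step 5 (DOUBLE(b)): b=192, c=48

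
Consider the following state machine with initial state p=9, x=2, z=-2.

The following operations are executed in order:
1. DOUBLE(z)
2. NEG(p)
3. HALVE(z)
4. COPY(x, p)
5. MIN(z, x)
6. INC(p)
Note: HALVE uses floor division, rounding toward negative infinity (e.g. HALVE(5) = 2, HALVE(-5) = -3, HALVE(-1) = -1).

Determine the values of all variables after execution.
{p: -8, x: -9, z: -9}

Step-by-step execution:
Initial: p=9, x=2, z=-2
After step 1 (DOUBLE(z)): p=9, x=2, z=-4
After step 2 (NEG(p)): p=-9, x=2, z=-4
After step 3 (HALVE(z)): p=-9, x=2, z=-2
After step 4 (COPY(x, p)): p=-9, x=-9, z=-2
After step 5 (MIN(z, x)): p=-9, x=-9, z=-9
After step 6 (INC(p)): p=-8, x=-9, z=-9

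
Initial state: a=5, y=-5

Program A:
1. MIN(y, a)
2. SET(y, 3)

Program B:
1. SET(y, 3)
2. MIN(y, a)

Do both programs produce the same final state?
Yes

Program A final state: a=5, y=3
Program B final state: a=5, y=3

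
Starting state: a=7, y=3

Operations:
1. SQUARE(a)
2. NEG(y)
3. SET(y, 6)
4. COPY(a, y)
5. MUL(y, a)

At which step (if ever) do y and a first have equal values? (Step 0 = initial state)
Step 4

y and a first become equal after step 4.

Comparing values at each step:
Initial: y=3, a=7
After step 1: y=3, a=49
After step 2: y=-3, a=49
After step 3: y=6, a=49
After step 4: y=6, a=6 ← equal!
After step 5: y=36, a=6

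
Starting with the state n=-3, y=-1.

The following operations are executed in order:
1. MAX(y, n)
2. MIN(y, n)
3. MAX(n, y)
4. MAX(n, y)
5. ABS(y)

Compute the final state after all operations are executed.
{n: -3, y: 3}

Step-by-step execution:
Initial: n=-3, y=-1
After step 1 (MAX(y, n)): n=-3, y=-1
After step 2 (MIN(y, n)): n=-3, y=-3
After step 3 (MAX(n, y)): n=-3, y=-3
After step 4 (MAX(n, y)): n=-3, y=-3
After step 5 (ABS(y)): n=-3, y=3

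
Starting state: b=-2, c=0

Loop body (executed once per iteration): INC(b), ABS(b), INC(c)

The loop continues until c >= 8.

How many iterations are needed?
8

Tracing iterations:
Initial: b=-2, c=0
After iteration 1: b=1, c=1
After iteration 2: b=2, c=2
After iteration 3: b=3, c=3
After iteration 4: b=4, c=4
After iteration 5: b=5, c=5
After iteration 6: b=6, c=6
After iteration 7: b=7, c=7
After iteration 8: b=8, c=8
c >= 8 now holds, so the loop exits after 8 iterations.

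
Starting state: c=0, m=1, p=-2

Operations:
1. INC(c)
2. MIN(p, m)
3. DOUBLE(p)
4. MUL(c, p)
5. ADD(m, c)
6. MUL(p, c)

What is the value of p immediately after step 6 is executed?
p = 16

Tracing p through execution:
Initial: p = -2
After step 1 (INC(c)): p = -2
After step 2 (MIN(p, m)): p = -2
After step 3 (DOUBLE(p)): p = -4
After step 4 (MUL(c, p)): p = -4
After step 5 (ADD(m, c)): p = -4
After step 6 (MUL(p, c)): p = 16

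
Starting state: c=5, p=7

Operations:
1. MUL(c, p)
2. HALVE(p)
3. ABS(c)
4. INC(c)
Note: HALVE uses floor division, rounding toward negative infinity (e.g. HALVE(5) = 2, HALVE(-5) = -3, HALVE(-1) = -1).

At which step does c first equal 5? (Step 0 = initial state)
Step 0

Tracing c:
Initial: c = 5 ← first occurrence
After step 1: c = 35
After step 2: c = 35
After step 3: c = 35
After step 4: c = 36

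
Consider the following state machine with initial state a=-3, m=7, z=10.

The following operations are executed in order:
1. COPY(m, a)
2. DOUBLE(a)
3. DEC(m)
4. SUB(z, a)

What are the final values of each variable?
{a: -6, m: -4, z: 16}

Step-by-step execution:
Initial: a=-3, m=7, z=10
After step 1 (COPY(m, a)): a=-3, m=-3, z=10
After step 2 (DOUBLE(a)): a=-6, m=-3, z=10
After step 3 (DEC(m)): a=-6, m=-4, z=10
After step 4 (SUB(z, a)): a=-6, m=-4, z=16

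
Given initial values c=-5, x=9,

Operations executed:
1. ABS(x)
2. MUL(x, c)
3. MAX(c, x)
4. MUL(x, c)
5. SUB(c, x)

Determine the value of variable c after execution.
c = -230

Tracing execution:
Step 1: ABS(x) → c = -5
Step 2: MUL(x, c) → c = -5
Step 3: MAX(c, x) → c = -5
Step 4: MUL(x, c) → c = -5
Step 5: SUB(c, x) → c = -230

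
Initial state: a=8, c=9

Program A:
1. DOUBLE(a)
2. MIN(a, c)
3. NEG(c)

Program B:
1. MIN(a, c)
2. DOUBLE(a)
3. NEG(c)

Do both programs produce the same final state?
No

Program A final state: a=9, c=-9
Program B final state: a=16, c=-9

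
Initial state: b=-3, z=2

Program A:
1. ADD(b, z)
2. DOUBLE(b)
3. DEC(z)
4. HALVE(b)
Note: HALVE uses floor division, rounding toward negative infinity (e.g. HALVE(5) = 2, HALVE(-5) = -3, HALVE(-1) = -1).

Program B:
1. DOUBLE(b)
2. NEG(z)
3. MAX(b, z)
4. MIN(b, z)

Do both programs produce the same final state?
No

Program A final state: b=-1, z=1
Program B final state: b=-2, z=-2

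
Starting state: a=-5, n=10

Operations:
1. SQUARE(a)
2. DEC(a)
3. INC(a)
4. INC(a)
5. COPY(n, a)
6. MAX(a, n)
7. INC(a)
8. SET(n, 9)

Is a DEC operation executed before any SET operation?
Yes

First DEC: step 2
First SET: step 8
Since 2 < 8, DEC comes first.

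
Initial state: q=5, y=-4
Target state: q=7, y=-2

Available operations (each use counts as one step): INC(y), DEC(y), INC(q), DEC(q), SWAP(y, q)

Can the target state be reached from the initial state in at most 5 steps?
Yes

Path (4 steps): INC(y) → INC(y) → INC(q) → INC(q)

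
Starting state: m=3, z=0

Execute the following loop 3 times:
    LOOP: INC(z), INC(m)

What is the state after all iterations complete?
m=6, z=3

Iteration trace:
Start: m=3, z=0
After iteration 1: m=4, z=1
After iteration 2: m=5, z=2
After iteration 3: m=6, z=3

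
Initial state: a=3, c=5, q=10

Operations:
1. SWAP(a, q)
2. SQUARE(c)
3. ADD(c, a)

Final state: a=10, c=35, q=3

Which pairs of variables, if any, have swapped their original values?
(q, a)

Comparing initial and final values:
q: 10 → 3
a: 3 → 10
c: 5 → 35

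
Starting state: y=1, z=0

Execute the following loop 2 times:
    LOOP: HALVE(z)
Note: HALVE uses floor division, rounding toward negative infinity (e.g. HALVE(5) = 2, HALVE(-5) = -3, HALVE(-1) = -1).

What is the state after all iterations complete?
y=1, z=0

Iteration trace:
Start: y=1, z=0
After iteration 1: y=1, z=0
After iteration 2: y=1, z=0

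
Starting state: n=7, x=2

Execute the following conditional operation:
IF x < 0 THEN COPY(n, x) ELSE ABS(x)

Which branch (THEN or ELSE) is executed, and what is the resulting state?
Branch: ELSE, Final state: n=7, x=2

Evaluating condition: x < 0
x = 2
Condition is False, so ELSE branch executes
After ABS(x): n=7, x=2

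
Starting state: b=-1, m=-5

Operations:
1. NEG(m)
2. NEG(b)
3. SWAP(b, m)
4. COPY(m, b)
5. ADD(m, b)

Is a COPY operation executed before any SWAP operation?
No

First COPY: step 4
First SWAP: step 3
Since 4 > 3, SWAP comes first.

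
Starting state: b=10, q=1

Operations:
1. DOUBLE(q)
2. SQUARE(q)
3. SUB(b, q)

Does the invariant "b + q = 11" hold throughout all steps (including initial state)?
No, violated after step 1

The invariant is violated after step 1.

State at each step:
Initial: b=10, q=1
After step 1: b=10, q=2
After step 2: b=10, q=4
After step 3: b=6, q=4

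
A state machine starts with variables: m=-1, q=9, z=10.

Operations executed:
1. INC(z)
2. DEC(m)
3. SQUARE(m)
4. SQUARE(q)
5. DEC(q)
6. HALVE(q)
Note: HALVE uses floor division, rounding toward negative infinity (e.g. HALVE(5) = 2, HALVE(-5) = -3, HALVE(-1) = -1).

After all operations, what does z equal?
z = 11

Tracing execution:
Step 1: INC(z) → z = 11
Step 2: DEC(m) → z = 11
Step 3: SQUARE(m) → z = 11
Step 4: SQUARE(q) → z = 11
Step 5: DEC(q) → z = 11
Step 6: HALVE(q) → z = 11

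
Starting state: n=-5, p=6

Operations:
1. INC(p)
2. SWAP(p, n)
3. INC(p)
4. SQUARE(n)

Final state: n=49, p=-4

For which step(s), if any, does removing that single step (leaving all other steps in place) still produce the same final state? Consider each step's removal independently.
None - removing any single step changes the final result

Testing removal of each single step:
Without step 1: final = n=36, p=-4 (different)
Without step 2: final = n=25, p=8 (different)
Without step 3: final = n=49, p=-5 (different)
Without step 4: final = n=7, p=-4 (different)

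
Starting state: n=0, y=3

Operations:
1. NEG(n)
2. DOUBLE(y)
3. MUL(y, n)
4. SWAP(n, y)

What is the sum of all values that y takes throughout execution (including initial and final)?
12

Values of y at each step:
Initial: y = 3
After step 1: y = 3
After step 2: y = 6
After step 3: y = 0
After step 4: y = 0
Sum = 3 + 3 + 6 + 0 + 0 = 12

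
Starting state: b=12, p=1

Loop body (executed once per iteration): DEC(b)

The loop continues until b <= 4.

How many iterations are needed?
8

Tracing iterations:
Initial: b=12, p=1
After iteration 1: b=11, p=1
After iteration 2: b=10, p=1
After iteration 3: b=9, p=1
After iteration 4: b=8, p=1
After iteration 5: b=7, p=1
After iteration 6: b=6, p=1
After iteration 7: b=5, p=1
After iteration 8: b=4, p=1
b <= 4 now holds, so the loop exits after 8 iterations.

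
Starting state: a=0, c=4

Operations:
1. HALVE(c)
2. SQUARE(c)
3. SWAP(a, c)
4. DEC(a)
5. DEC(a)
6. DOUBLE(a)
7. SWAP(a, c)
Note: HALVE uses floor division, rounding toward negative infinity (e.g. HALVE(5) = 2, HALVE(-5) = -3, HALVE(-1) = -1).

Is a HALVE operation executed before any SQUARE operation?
Yes

First HALVE: step 1
First SQUARE: step 2
Since 1 < 2, HALVE comes first.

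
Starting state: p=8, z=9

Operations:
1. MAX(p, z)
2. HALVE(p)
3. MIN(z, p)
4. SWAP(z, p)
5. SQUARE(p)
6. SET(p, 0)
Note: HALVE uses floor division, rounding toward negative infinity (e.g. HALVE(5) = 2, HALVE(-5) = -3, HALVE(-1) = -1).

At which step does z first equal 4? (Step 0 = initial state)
Step 3

Tracing z:
Initial: z = 9
After step 1: z = 9
After step 2: z = 9
After step 3: z = 4 ← first occurrence
After step 4: z = 4
After step 5: z = 4
After step 6: z = 4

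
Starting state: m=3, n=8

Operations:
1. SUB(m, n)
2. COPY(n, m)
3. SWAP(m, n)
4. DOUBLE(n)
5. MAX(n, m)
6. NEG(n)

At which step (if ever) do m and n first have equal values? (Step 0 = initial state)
Step 2

m and n first become equal after step 2.

Comparing values at each step:
Initial: m=3, n=8
After step 1: m=-5, n=8
After step 2: m=-5, n=-5 ← equal!
After step 3: m=-5, n=-5 ← equal!
After step 4: m=-5, n=-10
After step 5: m=-5, n=-5 ← equal!
After step 6: m=-5, n=5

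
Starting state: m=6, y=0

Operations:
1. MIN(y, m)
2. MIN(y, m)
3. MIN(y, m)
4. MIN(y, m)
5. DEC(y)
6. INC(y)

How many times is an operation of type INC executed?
1

Counting INC operations:
Step 6: INC(y) ← INC
Total: 1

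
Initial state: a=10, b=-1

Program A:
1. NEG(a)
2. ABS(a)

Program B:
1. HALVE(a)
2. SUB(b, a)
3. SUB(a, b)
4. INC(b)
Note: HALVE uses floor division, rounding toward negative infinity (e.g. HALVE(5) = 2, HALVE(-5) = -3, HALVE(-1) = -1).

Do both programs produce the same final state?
No

Program A final state: a=10, b=-1
Program B final state: a=11, b=-5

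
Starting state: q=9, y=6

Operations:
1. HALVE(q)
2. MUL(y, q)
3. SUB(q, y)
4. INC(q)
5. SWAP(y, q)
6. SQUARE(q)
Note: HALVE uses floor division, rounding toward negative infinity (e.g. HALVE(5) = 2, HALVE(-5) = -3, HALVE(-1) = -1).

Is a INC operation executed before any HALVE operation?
No

First INC: step 4
First HALVE: step 1
Since 4 > 1, HALVE comes first.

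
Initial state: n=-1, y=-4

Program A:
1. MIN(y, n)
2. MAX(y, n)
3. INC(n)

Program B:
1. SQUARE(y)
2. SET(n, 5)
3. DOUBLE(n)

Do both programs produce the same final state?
No

Program A final state: n=0, y=-1
Program B final state: n=10, y=16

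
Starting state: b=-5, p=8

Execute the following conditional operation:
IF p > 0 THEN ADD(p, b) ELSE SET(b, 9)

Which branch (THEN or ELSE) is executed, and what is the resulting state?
Branch: THEN, Final state: b=-5, p=3

Evaluating condition: p > 0
p = 8
Condition is True, so THEN branch executes
After ADD(p, b): b=-5, p=3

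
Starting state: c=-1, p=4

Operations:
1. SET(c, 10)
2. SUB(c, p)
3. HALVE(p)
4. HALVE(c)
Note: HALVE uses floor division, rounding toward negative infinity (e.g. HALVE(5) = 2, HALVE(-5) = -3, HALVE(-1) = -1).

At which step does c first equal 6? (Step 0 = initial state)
Step 2

Tracing c:
Initial: c = -1
After step 1: c = 10
After step 2: c = 6 ← first occurrence
After step 3: c = 6
After step 4: c = 3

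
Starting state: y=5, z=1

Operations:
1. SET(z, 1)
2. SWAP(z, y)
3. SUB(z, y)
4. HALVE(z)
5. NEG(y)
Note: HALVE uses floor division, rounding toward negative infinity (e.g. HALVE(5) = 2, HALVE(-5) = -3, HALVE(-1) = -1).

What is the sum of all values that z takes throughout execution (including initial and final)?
15

Values of z at each step:
Initial: z = 1
After step 1: z = 1
After step 2: z = 5
After step 3: z = 4
After step 4: z = 2
After step 5: z = 2
Sum = 1 + 1 + 5 + 4 + 2 + 2 = 15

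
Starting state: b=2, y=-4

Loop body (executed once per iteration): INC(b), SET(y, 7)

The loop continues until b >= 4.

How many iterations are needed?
2

Tracing iterations:
Initial: b=2, y=-4
After iteration 1: b=3, y=7
After iteration 2: b=4, y=7
b >= 4 now holds, so the loop exits after 2 iterations.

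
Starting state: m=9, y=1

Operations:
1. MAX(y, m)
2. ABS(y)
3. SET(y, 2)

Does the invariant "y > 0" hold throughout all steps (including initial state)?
Yes

The invariant holds at every step.

State at each step:
Initial: m=9, y=1
After step 1: m=9, y=9
After step 2: m=9, y=9
After step 3: m=9, y=2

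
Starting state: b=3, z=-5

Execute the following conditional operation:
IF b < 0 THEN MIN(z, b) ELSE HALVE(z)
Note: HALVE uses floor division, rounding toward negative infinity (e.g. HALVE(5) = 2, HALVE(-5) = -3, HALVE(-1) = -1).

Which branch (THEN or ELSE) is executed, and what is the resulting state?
Branch: ELSE, Final state: b=3, z=-3

Evaluating condition: b < 0
b = 3
Condition is False, so ELSE branch executes
After HALVE(z): b=3, z=-3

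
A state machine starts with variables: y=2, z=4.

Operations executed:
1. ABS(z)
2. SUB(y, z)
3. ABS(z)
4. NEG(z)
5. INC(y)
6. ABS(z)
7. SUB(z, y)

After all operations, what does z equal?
z = 5

Tracing execution:
Step 1: ABS(z) → z = 4
Step 2: SUB(y, z) → z = 4
Step 3: ABS(z) → z = 4
Step 4: NEG(z) → z = -4
Step 5: INC(y) → z = -4
Step 6: ABS(z) → z = 4
Step 7: SUB(z, y) → z = 5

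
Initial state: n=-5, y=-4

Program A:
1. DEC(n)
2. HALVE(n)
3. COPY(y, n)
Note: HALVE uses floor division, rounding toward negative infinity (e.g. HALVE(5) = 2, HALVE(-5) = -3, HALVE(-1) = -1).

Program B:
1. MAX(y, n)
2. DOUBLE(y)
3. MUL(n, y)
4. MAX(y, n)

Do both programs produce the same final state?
No

Program A final state: n=-3, y=-3
Program B final state: n=40, y=40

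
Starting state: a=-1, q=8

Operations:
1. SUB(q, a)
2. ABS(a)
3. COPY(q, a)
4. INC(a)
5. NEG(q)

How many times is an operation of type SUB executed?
1

Counting SUB operations:
Step 1: SUB(q, a) ← SUB
Total: 1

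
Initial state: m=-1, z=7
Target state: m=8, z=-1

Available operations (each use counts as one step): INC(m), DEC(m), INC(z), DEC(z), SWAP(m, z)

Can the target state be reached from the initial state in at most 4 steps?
Yes

Path (2 steps): INC(z) → SWAP(m, z)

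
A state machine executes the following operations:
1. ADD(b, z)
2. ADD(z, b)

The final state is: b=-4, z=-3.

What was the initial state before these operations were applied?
b=-5, z=1

Working backwards:
Final state: b=-4, z=-3
Before step 2 (ADD(z, b)): b=-4, z=1
Before step 1 (ADD(b, z)): b=-5, z=1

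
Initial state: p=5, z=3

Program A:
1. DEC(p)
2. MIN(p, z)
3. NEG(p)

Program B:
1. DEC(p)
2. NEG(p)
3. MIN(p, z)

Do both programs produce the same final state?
No

Program A final state: p=-3, z=3
Program B final state: p=-4, z=3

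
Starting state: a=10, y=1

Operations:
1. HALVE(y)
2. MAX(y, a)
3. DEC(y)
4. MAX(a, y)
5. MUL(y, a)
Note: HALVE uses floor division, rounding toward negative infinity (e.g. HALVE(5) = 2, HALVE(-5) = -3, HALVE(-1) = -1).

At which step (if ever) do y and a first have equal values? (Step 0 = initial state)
Step 2

y and a first become equal after step 2.

Comparing values at each step:
Initial: y=1, a=10
After step 1: y=0, a=10
After step 2: y=10, a=10 ← equal!
After step 3: y=9, a=10
After step 4: y=9, a=10
After step 5: y=90, a=10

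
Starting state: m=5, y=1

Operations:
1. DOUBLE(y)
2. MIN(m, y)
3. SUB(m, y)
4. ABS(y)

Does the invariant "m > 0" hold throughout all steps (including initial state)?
No, violated after step 3

The invariant is violated after step 3.

State at each step:
Initial: m=5, y=1
After step 1: m=5, y=2
After step 2: m=2, y=2
After step 3: m=0, y=2
After step 4: m=0, y=2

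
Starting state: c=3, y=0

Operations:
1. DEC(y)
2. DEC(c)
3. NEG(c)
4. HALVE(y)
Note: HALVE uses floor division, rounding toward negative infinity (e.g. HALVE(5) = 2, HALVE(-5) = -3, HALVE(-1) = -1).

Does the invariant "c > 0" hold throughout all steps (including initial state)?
No, violated after step 3

The invariant is violated after step 3.

State at each step:
Initial: c=3, y=0
After step 1: c=3, y=-1
After step 2: c=2, y=-1
After step 3: c=-2, y=-1
After step 4: c=-2, y=-1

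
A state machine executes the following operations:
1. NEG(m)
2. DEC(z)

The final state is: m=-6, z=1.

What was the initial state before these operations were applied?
m=6, z=2

Working backwards:
Final state: m=-6, z=1
Before step 2 (DEC(z)): m=-6, z=2
Before step 1 (NEG(m)): m=6, z=2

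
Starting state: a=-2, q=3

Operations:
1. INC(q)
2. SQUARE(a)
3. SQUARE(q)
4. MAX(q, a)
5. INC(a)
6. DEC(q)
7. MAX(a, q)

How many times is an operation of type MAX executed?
2

Counting MAX operations:
Step 4: MAX(q, a) ← MAX
Step 7: MAX(a, q) ← MAX
Total: 2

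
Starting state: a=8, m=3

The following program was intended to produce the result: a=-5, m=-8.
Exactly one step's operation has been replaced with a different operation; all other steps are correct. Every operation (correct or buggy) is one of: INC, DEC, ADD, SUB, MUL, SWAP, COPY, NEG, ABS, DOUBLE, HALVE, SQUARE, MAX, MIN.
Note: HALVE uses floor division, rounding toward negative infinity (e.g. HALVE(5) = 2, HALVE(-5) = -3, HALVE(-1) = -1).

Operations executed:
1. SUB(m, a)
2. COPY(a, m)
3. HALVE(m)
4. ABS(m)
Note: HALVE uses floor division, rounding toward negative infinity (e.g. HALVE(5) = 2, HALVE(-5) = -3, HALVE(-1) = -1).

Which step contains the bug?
Step 4

Trace with buggy code:
Initial: a=8, m=3
After step 1: a=8, m=-5
After step 2: a=-5, m=-5
After step 3: a=-5, m=-3
After step 4: a=-5, m=3
Actual final a=-5, m=3 ≠ expected a=-5, m=-8.
Step 4 is the only position where a single-operation replacement can produce the expected result.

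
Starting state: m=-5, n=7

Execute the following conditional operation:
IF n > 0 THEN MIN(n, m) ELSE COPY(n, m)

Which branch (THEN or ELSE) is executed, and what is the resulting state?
Branch: THEN, Final state: m=-5, n=-5

Evaluating condition: n > 0
n = 7
Condition is True, so THEN branch executes
After MIN(n, m): m=-5, n=-5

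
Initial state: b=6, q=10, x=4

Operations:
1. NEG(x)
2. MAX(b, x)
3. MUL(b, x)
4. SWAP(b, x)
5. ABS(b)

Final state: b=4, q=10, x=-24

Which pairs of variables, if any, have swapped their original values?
None

Comparing initial and final values:
q: 10 → 10
b: 6 → 4
x: 4 → -24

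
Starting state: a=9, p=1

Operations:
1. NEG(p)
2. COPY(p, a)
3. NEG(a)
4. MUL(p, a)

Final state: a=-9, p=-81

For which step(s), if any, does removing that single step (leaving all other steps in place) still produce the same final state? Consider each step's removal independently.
Step(s) 1

Testing removal of each single step:
Without step 1: final = a=-9, p=-81 (same)
Without step 2: final = a=-9, p=9 (different)
Without step 3: final = a=9, p=81 (different)
Without step 4: final = a=-9, p=9 (different)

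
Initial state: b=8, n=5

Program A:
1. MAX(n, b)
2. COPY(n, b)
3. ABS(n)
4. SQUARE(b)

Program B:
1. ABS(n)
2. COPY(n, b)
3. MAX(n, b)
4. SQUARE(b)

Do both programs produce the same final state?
Yes

Program A final state: b=64, n=8
Program B final state: b=64, n=8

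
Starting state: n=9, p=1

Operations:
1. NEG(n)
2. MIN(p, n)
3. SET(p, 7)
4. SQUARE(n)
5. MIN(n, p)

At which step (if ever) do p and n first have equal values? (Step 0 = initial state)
Step 2

p and n first become equal after step 2.

Comparing values at each step:
Initial: p=1, n=9
After step 1: p=1, n=-9
After step 2: p=-9, n=-9 ← equal!
After step 3: p=7, n=-9
After step 4: p=7, n=81
After step 5: p=7, n=7 ← equal!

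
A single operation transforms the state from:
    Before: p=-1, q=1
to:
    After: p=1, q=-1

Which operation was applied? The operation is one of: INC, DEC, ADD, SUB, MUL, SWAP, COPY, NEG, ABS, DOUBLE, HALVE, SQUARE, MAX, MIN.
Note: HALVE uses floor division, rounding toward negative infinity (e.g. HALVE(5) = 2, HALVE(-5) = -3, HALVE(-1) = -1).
SWAP(p, q)

Analyzing the change:
Before: p=-1, q=1
After: p=1, q=-1
Variable p changed from -1 to 1
Variable q changed from 1 to -1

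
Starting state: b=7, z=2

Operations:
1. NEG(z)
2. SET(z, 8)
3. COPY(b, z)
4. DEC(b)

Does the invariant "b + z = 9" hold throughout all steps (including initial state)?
No, violated after step 1

The invariant is violated after step 1.

State at each step:
Initial: b=7, z=2
After step 1: b=7, z=-2
After step 2: b=7, z=8
After step 3: b=8, z=8
After step 4: b=7, z=8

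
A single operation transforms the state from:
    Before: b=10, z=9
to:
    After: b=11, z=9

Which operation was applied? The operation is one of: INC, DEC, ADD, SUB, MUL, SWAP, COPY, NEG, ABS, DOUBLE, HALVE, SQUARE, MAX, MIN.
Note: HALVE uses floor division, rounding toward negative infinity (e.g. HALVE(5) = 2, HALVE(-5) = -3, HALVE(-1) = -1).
INC(b)

Analyzing the change:
Before: b=10, z=9
After: b=11, z=9
Variable b changed from 10 to 11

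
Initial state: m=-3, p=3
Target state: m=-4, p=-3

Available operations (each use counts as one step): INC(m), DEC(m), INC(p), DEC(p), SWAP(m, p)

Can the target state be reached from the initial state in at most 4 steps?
No

The target state cannot be reached within 4 steps.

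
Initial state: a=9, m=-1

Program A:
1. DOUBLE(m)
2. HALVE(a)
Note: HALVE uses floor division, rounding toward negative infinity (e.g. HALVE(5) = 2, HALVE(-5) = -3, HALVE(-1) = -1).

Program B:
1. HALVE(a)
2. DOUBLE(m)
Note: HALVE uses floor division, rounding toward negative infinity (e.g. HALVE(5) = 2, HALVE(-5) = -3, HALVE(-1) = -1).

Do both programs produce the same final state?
Yes

Program A final state: a=4, m=-2
Program B final state: a=4, m=-2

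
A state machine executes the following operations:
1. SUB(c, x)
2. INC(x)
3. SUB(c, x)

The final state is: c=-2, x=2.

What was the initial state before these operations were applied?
c=1, x=1

Working backwards:
Final state: c=-2, x=2
Before step 3 (SUB(c, x)): c=0, x=2
Before step 2 (INC(x)): c=0, x=1
Before step 1 (SUB(c, x)): c=1, x=1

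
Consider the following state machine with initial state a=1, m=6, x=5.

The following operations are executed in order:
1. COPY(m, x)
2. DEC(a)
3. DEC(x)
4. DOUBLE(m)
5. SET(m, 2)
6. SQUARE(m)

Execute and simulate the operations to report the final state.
{a: 0, m: 4, x: 4}

Step-by-step execution:
Initial: a=1, m=6, x=5
After step 1 (COPY(m, x)): a=1, m=5, x=5
After step 2 (DEC(a)): a=0, m=5, x=5
After step 3 (DEC(x)): a=0, m=5, x=4
After step 4 (DOUBLE(m)): a=0, m=10, x=4
After step 5 (SET(m, 2)): a=0, m=2, x=4
After step 6 (SQUARE(m)): a=0, m=4, x=4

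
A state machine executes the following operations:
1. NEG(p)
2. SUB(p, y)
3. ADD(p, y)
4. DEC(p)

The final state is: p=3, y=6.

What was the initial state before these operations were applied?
p=-4, y=6

Working backwards:
Final state: p=3, y=6
Before step 4 (DEC(p)): p=4, y=6
Before step 3 (ADD(p, y)): p=-2, y=6
Before step 2 (SUB(p, y)): p=4, y=6
Before step 1 (NEG(p)): p=-4, y=6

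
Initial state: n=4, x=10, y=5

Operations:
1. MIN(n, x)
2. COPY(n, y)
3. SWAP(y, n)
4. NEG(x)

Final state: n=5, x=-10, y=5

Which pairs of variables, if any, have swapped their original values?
None

Comparing initial and final values:
n: 4 → 5
x: 10 → -10
y: 5 → 5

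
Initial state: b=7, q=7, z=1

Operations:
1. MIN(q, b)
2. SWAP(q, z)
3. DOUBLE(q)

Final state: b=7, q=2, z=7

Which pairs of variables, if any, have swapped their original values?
None

Comparing initial and final values:
b: 7 → 7
z: 1 → 7
q: 7 → 2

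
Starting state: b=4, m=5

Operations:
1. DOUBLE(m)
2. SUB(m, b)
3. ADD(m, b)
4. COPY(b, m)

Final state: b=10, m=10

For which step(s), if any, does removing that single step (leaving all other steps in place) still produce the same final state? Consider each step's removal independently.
None - removing any single step changes the final result

Testing removal of each single step:
Without step 1: final = b=5, m=5 (different)
Without step 2: final = b=14, m=14 (different)
Without step 3: final = b=6, m=6 (different)
Without step 4: final = b=4, m=10 (different)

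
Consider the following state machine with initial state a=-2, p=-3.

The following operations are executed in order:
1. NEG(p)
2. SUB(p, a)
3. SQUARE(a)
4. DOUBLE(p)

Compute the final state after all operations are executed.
{a: 4, p: 10}

Step-by-step execution:
Initial: a=-2, p=-3
After step 1 (NEG(p)): a=-2, p=3
After step 2 (SUB(p, a)): a=-2, p=5
After step 3 (SQUARE(a)): a=4, p=5
After step 4 (DOUBLE(p)): a=4, p=10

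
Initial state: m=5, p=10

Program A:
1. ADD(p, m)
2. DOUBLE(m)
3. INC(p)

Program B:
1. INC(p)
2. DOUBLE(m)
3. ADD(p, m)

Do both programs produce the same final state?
No

Program A final state: m=10, p=16
Program B final state: m=10, p=21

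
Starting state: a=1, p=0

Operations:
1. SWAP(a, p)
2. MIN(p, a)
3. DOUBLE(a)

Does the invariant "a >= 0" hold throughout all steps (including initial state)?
Yes

The invariant holds at every step.

State at each step:
Initial: a=1, p=0
After step 1: a=0, p=1
After step 2: a=0, p=0
After step 3: a=0, p=0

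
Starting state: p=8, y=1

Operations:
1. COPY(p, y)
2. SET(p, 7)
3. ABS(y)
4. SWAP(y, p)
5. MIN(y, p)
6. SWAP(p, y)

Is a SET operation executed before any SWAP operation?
Yes

First SET: step 2
First SWAP: step 4
Since 2 < 4, SET comes first.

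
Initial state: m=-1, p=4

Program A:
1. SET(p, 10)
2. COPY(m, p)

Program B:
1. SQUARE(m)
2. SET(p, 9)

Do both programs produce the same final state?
No

Program A final state: m=10, p=10
Program B final state: m=1, p=9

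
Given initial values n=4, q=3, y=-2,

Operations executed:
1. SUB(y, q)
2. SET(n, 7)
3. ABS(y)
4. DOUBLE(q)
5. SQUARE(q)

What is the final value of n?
n = 7

Tracing execution:
Step 1: SUB(y, q) → n = 4
Step 2: SET(n, 7) → n = 7
Step 3: ABS(y) → n = 7
Step 4: DOUBLE(q) → n = 7
Step 5: SQUARE(q) → n = 7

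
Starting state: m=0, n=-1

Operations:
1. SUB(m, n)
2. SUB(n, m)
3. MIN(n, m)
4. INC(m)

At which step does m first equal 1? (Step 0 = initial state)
Step 1

Tracing m:
Initial: m = 0
After step 1: m = 1 ← first occurrence
After step 2: m = 1
After step 3: m = 1
After step 4: m = 2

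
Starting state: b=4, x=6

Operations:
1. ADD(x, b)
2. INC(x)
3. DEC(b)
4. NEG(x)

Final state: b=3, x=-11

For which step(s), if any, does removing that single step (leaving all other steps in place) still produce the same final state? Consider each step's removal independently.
None - removing any single step changes the final result

Testing removal of each single step:
Without step 1: final = b=3, x=-7 (different)
Without step 2: final = b=3, x=-10 (different)
Without step 3: final = b=4, x=-11 (different)
Without step 4: final = b=3, x=11 (different)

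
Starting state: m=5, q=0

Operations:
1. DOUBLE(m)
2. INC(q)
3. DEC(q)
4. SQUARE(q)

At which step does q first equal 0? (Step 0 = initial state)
Step 0

Tracing q:
Initial: q = 0 ← first occurrence
After step 1: q = 0
After step 2: q = 1
After step 3: q = 0
After step 4: q = 0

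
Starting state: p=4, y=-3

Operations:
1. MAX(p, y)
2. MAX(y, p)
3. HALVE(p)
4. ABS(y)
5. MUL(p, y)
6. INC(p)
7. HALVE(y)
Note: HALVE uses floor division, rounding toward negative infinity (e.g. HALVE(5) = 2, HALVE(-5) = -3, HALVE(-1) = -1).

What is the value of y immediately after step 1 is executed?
y = -3

Tracing y through execution:
Initial: y = -3
After step 1 (MAX(p, y)): y = -3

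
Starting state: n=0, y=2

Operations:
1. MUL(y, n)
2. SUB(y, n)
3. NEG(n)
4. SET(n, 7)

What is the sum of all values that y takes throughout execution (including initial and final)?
2

Values of y at each step:
Initial: y = 2
After step 1: y = 0
After step 2: y = 0
After step 3: y = 0
After step 4: y = 0
Sum = 2 + 0 + 0 + 0 + 0 = 2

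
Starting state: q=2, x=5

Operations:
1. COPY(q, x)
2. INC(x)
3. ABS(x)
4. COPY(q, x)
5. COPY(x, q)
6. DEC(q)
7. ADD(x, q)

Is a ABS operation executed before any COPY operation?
No

First ABS: step 3
First COPY: step 1
Since 3 > 1, COPY comes first.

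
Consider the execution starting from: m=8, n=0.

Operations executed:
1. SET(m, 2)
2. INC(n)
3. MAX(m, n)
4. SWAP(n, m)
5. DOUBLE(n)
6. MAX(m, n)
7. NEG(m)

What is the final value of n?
n = 4

Tracing execution:
Step 1: SET(m, 2) → n = 0
Step 2: INC(n) → n = 1
Step 3: MAX(m, n) → n = 1
Step 4: SWAP(n, m) → n = 2
Step 5: DOUBLE(n) → n = 4
Step 6: MAX(m, n) → n = 4
Step 7: NEG(m) → n = 4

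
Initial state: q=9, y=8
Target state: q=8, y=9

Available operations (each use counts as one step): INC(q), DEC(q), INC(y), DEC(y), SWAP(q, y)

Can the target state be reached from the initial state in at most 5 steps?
Yes

Path (1 step): SWAP(q, y)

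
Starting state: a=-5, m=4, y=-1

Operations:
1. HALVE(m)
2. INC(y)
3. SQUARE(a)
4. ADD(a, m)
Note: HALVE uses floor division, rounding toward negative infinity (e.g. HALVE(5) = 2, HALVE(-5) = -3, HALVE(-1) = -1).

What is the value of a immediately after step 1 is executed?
a = -5

Tracing a through execution:
Initial: a = -5
After step 1 (HALVE(m)): a = -5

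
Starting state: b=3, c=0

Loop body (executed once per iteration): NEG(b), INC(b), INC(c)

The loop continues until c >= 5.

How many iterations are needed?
5

Tracing iterations:
Initial: b=3, c=0
After iteration 1: b=-2, c=1
After iteration 2: b=3, c=2
After iteration 3: b=-2, c=3
After iteration 4: b=3, c=4
After iteration 5: b=-2, c=5
c >= 5 now holds, so the loop exits after 5 iterations.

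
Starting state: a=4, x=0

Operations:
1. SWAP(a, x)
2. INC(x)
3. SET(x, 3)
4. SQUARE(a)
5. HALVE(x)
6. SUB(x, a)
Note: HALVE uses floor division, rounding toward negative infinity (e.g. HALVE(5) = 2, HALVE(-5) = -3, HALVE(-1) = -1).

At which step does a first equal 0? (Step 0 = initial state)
Step 1

Tracing a:
Initial: a = 4
After step 1: a = 0 ← first occurrence
After step 2: a = 0
After step 3: a = 0
After step 4: a = 0
After step 5: a = 0
After step 6: a = 0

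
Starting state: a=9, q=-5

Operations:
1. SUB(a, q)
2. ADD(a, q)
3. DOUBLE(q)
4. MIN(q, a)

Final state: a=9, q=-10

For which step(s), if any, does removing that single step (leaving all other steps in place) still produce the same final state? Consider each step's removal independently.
Step(s) 4

Testing removal of each single step:
Without step 1: final = a=4, q=-10 (different)
Without step 2: final = a=14, q=-10 (different)
Without step 3: final = a=9, q=-5 (different)
Without step 4: final = a=9, q=-10 (same)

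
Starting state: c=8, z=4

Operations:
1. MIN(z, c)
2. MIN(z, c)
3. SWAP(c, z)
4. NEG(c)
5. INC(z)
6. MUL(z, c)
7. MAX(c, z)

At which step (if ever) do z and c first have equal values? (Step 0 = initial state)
Never

z and c never become equal during execution.

Comparing values at each step:
Initial: z=4, c=8
After step 1: z=4, c=8
After step 2: z=4, c=8
After step 3: z=8, c=4
After step 4: z=8, c=-4
After step 5: z=9, c=-4
After step 6: z=-36, c=-4
After step 7: z=-36, c=-4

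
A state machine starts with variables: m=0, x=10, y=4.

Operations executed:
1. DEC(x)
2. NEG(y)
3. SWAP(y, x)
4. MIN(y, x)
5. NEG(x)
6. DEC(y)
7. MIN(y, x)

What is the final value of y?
y = -5

Tracing execution:
Step 1: DEC(x) → y = 4
Step 2: NEG(y) → y = -4
Step 3: SWAP(y, x) → y = 9
Step 4: MIN(y, x) → y = -4
Step 5: NEG(x) → y = -4
Step 6: DEC(y) → y = -5
Step 7: MIN(y, x) → y = -5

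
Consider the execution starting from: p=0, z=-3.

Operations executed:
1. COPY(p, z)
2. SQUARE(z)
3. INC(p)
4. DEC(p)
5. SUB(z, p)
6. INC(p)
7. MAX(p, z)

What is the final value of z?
z = 12

Tracing execution:
Step 1: COPY(p, z) → z = -3
Step 2: SQUARE(z) → z = 9
Step 3: INC(p) → z = 9
Step 4: DEC(p) → z = 9
Step 5: SUB(z, p) → z = 12
Step 6: INC(p) → z = 12
Step 7: MAX(p, z) → z = 12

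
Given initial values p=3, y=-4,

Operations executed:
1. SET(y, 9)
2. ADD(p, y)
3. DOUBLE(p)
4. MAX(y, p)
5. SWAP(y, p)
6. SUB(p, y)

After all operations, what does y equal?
y = 24

Tracing execution:
Step 1: SET(y, 9) → y = 9
Step 2: ADD(p, y) → y = 9
Step 3: DOUBLE(p) → y = 9
Step 4: MAX(y, p) → y = 24
Step 5: SWAP(y, p) → y = 24
Step 6: SUB(p, y) → y = 24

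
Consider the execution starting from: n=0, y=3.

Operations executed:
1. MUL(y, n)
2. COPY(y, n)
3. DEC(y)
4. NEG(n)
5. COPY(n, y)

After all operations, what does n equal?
n = -1

Tracing execution:
Step 1: MUL(y, n) → n = 0
Step 2: COPY(y, n) → n = 0
Step 3: DEC(y) → n = 0
Step 4: NEG(n) → n = 0
Step 5: COPY(n, y) → n = -1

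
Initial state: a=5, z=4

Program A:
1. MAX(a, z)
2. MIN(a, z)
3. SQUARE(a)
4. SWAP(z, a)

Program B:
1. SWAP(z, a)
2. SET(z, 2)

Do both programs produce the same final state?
No

Program A final state: a=4, z=16
Program B final state: a=4, z=2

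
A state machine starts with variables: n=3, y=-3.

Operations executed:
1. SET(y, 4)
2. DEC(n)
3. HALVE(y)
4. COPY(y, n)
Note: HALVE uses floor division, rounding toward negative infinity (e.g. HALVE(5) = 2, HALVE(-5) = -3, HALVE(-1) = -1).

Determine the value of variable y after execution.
y = 2

Tracing execution:
Step 1: SET(y, 4) → y = 4
Step 2: DEC(n) → y = 4
Step 3: HALVE(y) → y = 2
Step 4: COPY(y, n) → y = 2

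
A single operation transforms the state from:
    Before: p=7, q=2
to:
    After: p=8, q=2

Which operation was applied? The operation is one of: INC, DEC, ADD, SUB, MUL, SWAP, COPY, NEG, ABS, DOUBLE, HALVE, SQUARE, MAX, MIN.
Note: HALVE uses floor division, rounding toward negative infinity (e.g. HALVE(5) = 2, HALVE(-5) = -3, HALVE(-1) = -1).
INC(p)

Analyzing the change:
Before: p=7, q=2
After: p=8, q=2
Variable p changed from 7 to 8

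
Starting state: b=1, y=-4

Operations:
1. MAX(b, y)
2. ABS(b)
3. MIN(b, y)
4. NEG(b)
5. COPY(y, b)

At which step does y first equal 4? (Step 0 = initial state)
Step 5

Tracing y:
Initial: y = -4
After step 1: y = -4
After step 2: y = -4
After step 3: y = -4
After step 4: y = -4
After step 5: y = 4 ← first occurrence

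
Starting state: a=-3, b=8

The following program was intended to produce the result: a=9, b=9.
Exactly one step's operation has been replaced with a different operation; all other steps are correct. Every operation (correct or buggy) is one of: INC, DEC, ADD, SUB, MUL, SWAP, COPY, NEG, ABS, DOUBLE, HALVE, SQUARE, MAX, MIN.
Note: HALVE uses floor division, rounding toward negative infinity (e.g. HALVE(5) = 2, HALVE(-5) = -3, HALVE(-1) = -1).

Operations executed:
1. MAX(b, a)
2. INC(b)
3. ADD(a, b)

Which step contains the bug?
Step 3

Trace with buggy code:
Initial: a=-3, b=8
After step 1: a=-3, b=8
After step 2: a=-3, b=9
After step 3: a=6, b=9
Actual final a=6, b=9 ≠ expected a=9, b=9.
Step 3 is the only position where a single-operation replacement can produce the expected result.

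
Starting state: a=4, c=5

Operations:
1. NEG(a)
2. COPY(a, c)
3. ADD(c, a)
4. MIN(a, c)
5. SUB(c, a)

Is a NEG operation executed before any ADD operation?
Yes

First NEG: step 1
First ADD: step 3
Since 1 < 3, NEG comes first.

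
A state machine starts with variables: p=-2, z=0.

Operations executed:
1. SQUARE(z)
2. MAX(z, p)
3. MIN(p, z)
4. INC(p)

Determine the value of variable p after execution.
p = -1

Tracing execution:
Step 1: SQUARE(z) → p = -2
Step 2: MAX(z, p) → p = -2
Step 3: MIN(p, z) → p = -2
Step 4: INC(p) → p = -1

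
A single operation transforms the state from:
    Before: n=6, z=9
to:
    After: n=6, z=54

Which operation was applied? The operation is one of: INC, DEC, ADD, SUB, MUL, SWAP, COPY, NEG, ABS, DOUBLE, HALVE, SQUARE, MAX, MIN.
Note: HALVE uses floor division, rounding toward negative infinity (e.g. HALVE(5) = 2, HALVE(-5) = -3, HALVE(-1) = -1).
MUL(z, n)

Analyzing the change:
Before: n=6, z=9
After: n=6, z=54
Variable z changed from 9 to 54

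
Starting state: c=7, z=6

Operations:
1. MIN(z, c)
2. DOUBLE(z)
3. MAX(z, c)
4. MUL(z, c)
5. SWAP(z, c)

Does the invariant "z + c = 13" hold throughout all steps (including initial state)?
No, violated after step 2

The invariant is violated after step 2.

State at each step:
Initial: c=7, z=6
After step 1: c=7, z=6
After step 2: c=7, z=12
After step 3: c=7, z=12
After step 4: c=7, z=84
After step 5: c=84, z=7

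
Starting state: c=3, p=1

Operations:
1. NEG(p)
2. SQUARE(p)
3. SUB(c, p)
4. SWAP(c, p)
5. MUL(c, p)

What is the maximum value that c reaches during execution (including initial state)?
3

Values of c at each step:
Initial: c = 3 ← maximum
After step 1: c = 3
After step 2: c = 3
After step 3: c = 2
After step 4: c = 1
After step 5: c = 2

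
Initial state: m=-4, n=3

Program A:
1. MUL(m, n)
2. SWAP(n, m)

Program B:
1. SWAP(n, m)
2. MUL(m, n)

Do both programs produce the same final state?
No

Program A final state: m=3, n=-12
Program B final state: m=-12, n=-4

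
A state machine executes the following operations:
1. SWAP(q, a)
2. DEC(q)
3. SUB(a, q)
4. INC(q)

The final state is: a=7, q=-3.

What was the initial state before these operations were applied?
a=-3, q=3

Working backwards:
Final state: a=7, q=-3
Before step 4 (INC(q)): a=7, q=-4
Before step 3 (SUB(a, q)): a=3, q=-4
Before step 2 (DEC(q)): a=3, q=-3
Before step 1 (SWAP(q, a)): a=-3, q=3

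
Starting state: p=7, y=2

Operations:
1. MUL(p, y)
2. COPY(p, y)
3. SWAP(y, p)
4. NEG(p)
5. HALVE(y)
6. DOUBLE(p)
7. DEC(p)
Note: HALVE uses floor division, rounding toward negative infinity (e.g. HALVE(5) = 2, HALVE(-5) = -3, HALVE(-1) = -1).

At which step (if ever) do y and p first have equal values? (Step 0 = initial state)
Step 2

y and p first become equal after step 2.

Comparing values at each step:
Initial: y=2, p=7
After step 1: y=2, p=14
After step 2: y=2, p=2 ← equal!
After step 3: y=2, p=2 ← equal!
After step 4: y=2, p=-2
After step 5: y=1, p=-2
After step 6: y=1, p=-4
After step 7: y=1, p=-5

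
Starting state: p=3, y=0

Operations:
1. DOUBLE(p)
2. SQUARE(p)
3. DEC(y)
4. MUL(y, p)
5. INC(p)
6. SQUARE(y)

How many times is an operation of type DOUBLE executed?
1

Counting DOUBLE operations:
Step 1: DOUBLE(p) ← DOUBLE
Total: 1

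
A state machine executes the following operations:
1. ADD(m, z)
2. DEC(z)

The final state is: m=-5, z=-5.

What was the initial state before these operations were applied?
m=-1, z=-4

Working backwards:
Final state: m=-5, z=-5
Before step 2 (DEC(z)): m=-5, z=-4
Before step 1 (ADD(m, z)): m=-1, z=-4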